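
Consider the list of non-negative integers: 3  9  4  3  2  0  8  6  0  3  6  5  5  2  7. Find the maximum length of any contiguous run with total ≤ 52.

→ 3: sum 3, len 1
→ 9: sum 12, len 2
→ 4: sum 16, len 3
→ 3: sum 19, len 4
→ 2: sum 21, len 5
→ 0: sum 21, len 6
→ 8: sum 29, len 7
→ 6: sum 35, len 8
→ 0: sum 35, len 9
→ 3: sum 38, len 10
→ 6: sum 44, len 11
→ 5: sum 49, len 12
→ 5 (dropped 3): sum 51, len 12
→ 2 (dropped 9): sum 44, len 12
→ 7: sum 51, len 13
Longest length seen: 13.

13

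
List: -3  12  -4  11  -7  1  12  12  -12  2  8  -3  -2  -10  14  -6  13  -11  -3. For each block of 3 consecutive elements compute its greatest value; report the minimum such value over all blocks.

[-3, 12, -4] → max 12
[12, -4, 11] → max 12
[-4, 11, -7] → max 11
[11, -7, 1] → max 11
[-7, 1, 12] → max 12
[1, 12, 12] → max 12
[12, 12, -12] → max 12
[12, -12, 2] → max 12
[-12, 2, 8] → max 8
[2, 8, -3] → max 8
[8, -3, -2] → max 8
[-3, -2, -10] → max -2
[-2, -10, 14] → max 14
[-10, 14, -6] → max 14
[14, -6, 13] → max 14
[-6, 13, -11] → max 13
[13, -11, -3] → max 13
Minimum of these is -2.

-2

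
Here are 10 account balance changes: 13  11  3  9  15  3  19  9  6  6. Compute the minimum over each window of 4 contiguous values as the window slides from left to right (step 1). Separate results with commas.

13 11 3 9 → min 3
11 3 9 15 → min 3
3 9 15 3 → min 3
9 15 3 19 → min 3
15 3 19 9 → min 3
3 19 9 6 → min 3
19 9 6 6 → min 6

3, 3, 3, 3, 3, 3, 6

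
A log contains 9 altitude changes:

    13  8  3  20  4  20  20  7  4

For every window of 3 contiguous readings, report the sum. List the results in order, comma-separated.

[13, 8, 3] → sum 24
[8, 3, 20] → sum 31
[3, 20, 4] → sum 27
[20, 4, 20] → sum 44
[4, 20, 20] → sum 44
[20, 20, 7] → sum 47
[20, 7, 4] → sum 31

24, 31, 27, 44, 44, 47, 31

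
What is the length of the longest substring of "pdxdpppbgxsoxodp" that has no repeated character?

add p: [p] len 1
add d: [p, d] len 2
add x: [p, d, x] len 3
add d (repeat d, move left end past it): [x, d] len 2
add p: [x, d, p] len 3
add p (repeat p, move left end past it): [p] len 1
add p (repeat p, move left end past it): [p] len 1
add b: [p, b] len 2
add g: [p, b, g] len 3
add x: [p, b, g, x] len 4
add s: [p, b, g, x, s] len 5
add o: [p, b, g, x, s, o] len 6
add x (repeat x, move left end past it): [s, o, x] len 3
add o (repeat o, move left end past it): [x, o] len 2
add d: [x, o, d] len 3
add p: [x, o, d, p] len 4
Longest all-distinct length: 6.

6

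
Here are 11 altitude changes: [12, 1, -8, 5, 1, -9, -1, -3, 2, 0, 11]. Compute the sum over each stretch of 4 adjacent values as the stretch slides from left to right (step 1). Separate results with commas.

10, -1, -11, -4, -12, -11, -2, 10

[12, 1, -8, 5] → sum 10
[1, -8, 5, 1] → sum -1
[-8, 5, 1, -9] → sum -11
[5, 1, -9, -1] → sum -4
[1, -9, -1, -3] → sum -12
[-9, -1, -3, 2] → sum -11
[-1, -3, 2, 0] → sum -2
[-3, 2, 0, 11] → sum 10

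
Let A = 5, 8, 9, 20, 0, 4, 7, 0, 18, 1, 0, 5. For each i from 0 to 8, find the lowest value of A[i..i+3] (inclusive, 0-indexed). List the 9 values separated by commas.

(5, 8, 9, 20) → min 5
(8, 9, 20, 0) → min 0
(9, 20, 0, 4) → min 0
(20, 0, 4, 7) → min 0
(0, 4, 7, 0) → min 0
(4, 7, 0, 18) → min 0
(7, 0, 18, 1) → min 0
(0, 18, 1, 0) → min 0
(18, 1, 0, 5) → min 0

5, 0, 0, 0, 0, 0, 0, 0, 0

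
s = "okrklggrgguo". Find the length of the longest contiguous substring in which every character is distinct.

add o: [o] len 1
add k: [o, k] len 2
add r: [o, k, r] len 3
add k (repeat k, move left end past it): [r, k] len 2
add l: [r, k, l] len 3
add g: [r, k, l, g] len 4
add g (repeat g, move left end past it): [g] len 1
add r: [g, r] len 2
add g (repeat g, move left end past it): [r, g] len 2
add g (repeat g, move left end past it): [g] len 1
add u: [g, u] len 2
add o: [g, u, o] len 3
Longest all-distinct length: 4.

4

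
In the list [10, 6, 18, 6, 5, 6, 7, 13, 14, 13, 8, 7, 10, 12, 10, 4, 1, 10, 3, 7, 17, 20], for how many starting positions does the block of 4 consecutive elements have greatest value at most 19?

10 6 18 6 → max 18  ≤ 19 ✓
6 18 6 5 → max 18  ≤ 19 ✓
18 6 5 6 → max 18  ≤ 19 ✓
6 5 6 7 → max 7  ≤ 19 ✓
5 6 7 13 → max 13  ≤ 19 ✓
6 7 13 14 → max 14  ≤ 19 ✓
7 13 14 13 → max 14  ≤ 19 ✓
13 14 13 8 → max 14  ≤ 19 ✓
14 13 8 7 → max 14  ≤ 19 ✓
13 8 7 10 → max 13  ≤ 19 ✓
8 7 10 12 → max 12  ≤ 19 ✓
7 10 12 10 → max 12  ≤ 19 ✓
10 12 10 4 → max 12  ≤ 19 ✓
12 10 4 1 → max 12  ≤ 19 ✓
10 4 1 10 → max 10  ≤ 19 ✓
4 1 10 3 → max 10  ≤ 19 ✓
1 10 3 7 → max 10  ≤ 19 ✓
10 3 7 17 → max 17  ≤ 19 ✓
3 7 17 20 → max 20
18 windows satisfy the condition.

18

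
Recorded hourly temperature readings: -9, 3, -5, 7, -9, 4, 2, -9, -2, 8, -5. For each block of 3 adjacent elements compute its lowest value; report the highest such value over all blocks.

-5

Each size-3 window and its min:
-9 3 -5 → min -9
3 -5 7 → min -5
-5 7 -9 → min -9
7 -9 4 → min -9
-9 4 2 → min -9
4 2 -9 → min -9
2 -9 -2 → min -9
-9 -2 8 → min -9
-2 8 -5 → min -5
Highest of these is -5.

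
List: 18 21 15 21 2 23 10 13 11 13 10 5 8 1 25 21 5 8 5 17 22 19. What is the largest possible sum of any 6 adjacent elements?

100

[18, 21, 15, 21, 2, 23] → sum 100
[21, 15, 21, 2, 23, 10] → sum 92
[15, 21, 2, 23, 10, 13] → sum 84
[21, 2, 23, 10, 13, 11] → sum 80
[2, 23, 10, 13, 11, 13] → sum 72
[23, 10, 13, 11, 13, 10] → sum 80
[10, 13, 11, 13, 10, 5] → sum 62
[13, 11, 13, 10, 5, 8] → sum 60
[11, 13, 10, 5, 8, 1] → sum 48
[13, 10, 5, 8, 1, 25] → sum 62
[10, 5, 8, 1, 25, 21] → sum 70
[5, 8, 1, 25, 21, 5] → sum 65
[8, 1, 25, 21, 5, 8] → sum 68
[1, 25, 21, 5, 8, 5] → sum 65
[25, 21, 5, 8, 5, 17] → sum 81
[21, 5, 8, 5, 17, 22] → sum 78
[5, 8, 5, 17, 22, 19] → sum 76
Largest of these is 100.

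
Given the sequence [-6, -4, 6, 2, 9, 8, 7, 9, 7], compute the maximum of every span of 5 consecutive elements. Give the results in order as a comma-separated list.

9, 9, 9, 9, 9

Sliding a size-5 window across the 9 values:
(-6, -4, 6, 2, 9) → max 9
(-4, 6, 2, 9, 8) → max 9
(6, 2, 9, 8, 7) → max 9
(2, 9, 8, 7, 9) → max 9
(9, 8, 7, 9, 7) → max 9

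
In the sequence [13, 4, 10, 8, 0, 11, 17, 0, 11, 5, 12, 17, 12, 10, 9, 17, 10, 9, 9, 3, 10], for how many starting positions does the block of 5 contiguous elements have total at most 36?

3

[13, 4, 10, 8, 0] → sum 35  ≤ 36 ✓
[4, 10, 8, 0, 11] → sum 33  ≤ 36 ✓
[10, 8, 0, 11, 17] → sum 46
[8, 0, 11, 17, 0] → sum 36  ≤ 36 ✓
[0, 11, 17, 0, 11] → sum 39
[11, 17, 0, 11, 5] → sum 44
[17, 0, 11, 5, 12] → sum 45
[0, 11, 5, 12, 17] → sum 45
[11, 5, 12, 17, 12] → sum 57
[5, 12, 17, 12, 10] → sum 56
[12, 17, 12, 10, 9] → sum 60
[17, 12, 10, 9, 17] → sum 65
[12, 10, 9, 17, 10] → sum 58
[10, 9, 17, 10, 9] → sum 55
[9, 17, 10, 9, 9] → sum 54
[17, 10, 9, 9, 3] → sum 48
[10, 9, 9, 3, 10] → sum 41
3 windows satisfy the condition.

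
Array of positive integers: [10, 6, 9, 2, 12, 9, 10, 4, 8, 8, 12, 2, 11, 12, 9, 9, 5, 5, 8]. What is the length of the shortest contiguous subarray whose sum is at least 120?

add 10: running sum 10 < 120
add 6: running sum 16 < 120
add 9: running sum 25 < 120
add 2: running sum 27 < 120
add 12: running sum 39 < 120
add 9: running sum 48 < 120
add 10: running sum 58 < 120
add 4: running sum 62 < 120
add 8: running sum 70 < 120
add 8: running sum 78 < 120
add 12: running sum 90 < 120
add 2: running sum 92 < 120
add 11: running sum 103 < 120
add 12: running sum 115 < 120
end 14: [10, 6, 9, 2, 12, 9, 10, 4, 8, 8, 12, 2, 11, 12, 9] sum 124, len 15
end 15: [6, 9, 2, 12, 9, 10, 4, 8, 8, 12, 2, 11, 12, 9, 9] sum 123, len 15
end 16: [9, 2, 12, 9, 10, 4, 8, 8, 12, 2, 11, 12, 9, 9, 5] sum 122, len 15
end 17: [9, 2, 12, 9, 10, 4, 8, 8, 12, 2, 11, 12, 9, 9, 5, 5] sum 127, len 16
end 18: [12, 9, 10, 4, 8, 8, 12, 2, 11, 12, 9, 9, 5, 5, 8] sum 124, len 15
Shortest qualifying length: 15.

15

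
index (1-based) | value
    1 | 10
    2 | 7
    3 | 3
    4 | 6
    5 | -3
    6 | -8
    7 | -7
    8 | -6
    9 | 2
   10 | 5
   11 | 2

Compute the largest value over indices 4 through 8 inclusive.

6

Elements at indices 4..8: 6, -3, -8, -7, -6
max(6, -3, -8, -7, -6) = 6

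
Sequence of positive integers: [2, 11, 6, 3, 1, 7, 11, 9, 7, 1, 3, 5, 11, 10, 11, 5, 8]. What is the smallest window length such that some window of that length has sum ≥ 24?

3

add 2: running sum 2 < 24
add 11: running sum 13 < 24
add 6: running sum 19 < 24
add 3: running sum 22 < 24
add 1: running sum 23 < 24
end 5: [11, 6, 3, 1, 7] sum 28, len 5
end 6: [6, 3, 1, 7, 11] sum 28, len 5
end 7: [7, 11, 9] sum 27, len 3
end 8: [11, 9, 7] sum 27, len 3
end 9: [11, 9, 7, 1] sum 28, len 4
end 10: [11, 9, 7, 1, 3] sum 31, len 5
end 11: [9, 7, 1, 3, 5] sum 25, len 5
end 12: [7, 1, 3, 5, 11] sum 27, len 5
end 13: [5, 11, 10] sum 26, len 3
end 14: [11, 10, 11] sum 32, len 3
end 15: [10, 11, 5] sum 26, len 3
end 16: [11, 5, 8] sum 24, len 3
Shortest qualifying length: 3.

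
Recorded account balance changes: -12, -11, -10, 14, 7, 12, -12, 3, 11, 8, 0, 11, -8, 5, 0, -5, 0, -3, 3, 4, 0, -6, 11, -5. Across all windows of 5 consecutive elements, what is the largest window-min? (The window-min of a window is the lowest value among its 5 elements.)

-12 -11 -10 14 7 → min -12
-11 -10 14 7 12 → min -11
-10 14 7 12 -12 → min -12
14 7 12 -12 3 → min -12
7 12 -12 3 11 → min -12
12 -12 3 11 8 → min -12
-12 3 11 8 0 → min -12
3 11 8 0 11 → min 0
11 8 0 11 -8 → min -8
8 0 11 -8 5 → min -8
0 11 -8 5 0 → min -8
11 -8 5 0 -5 → min -8
-8 5 0 -5 0 → min -8
5 0 -5 0 -3 → min -5
0 -5 0 -3 3 → min -5
-5 0 -3 3 4 → min -5
0 -3 3 4 0 → min -3
-3 3 4 0 -6 → min -6
3 4 0 -6 11 → min -6
4 0 -6 11 -5 → min -6
Largest of these is 0.

0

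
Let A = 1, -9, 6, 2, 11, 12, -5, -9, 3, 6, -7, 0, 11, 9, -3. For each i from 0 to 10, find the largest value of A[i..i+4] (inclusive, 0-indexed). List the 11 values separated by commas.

[1, -9, 6, 2, 11] → max 11
[-9, 6, 2, 11, 12] → max 12
[6, 2, 11, 12, -5] → max 12
[2, 11, 12, -5, -9] → max 12
[11, 12, -5, -9, 3] → max 12
[12, -5, -9, 3, 6] → max 12
[-5, -9, 3, 6, -7] → max 6
[-9, 3, 6, -7, 0] → max 6
[3, 6, -7, 0, 11] → max 11
[6, -7, 0, 11, 9] → max 11
[-7, 0, 11, 9, -3] → max 11

11, 12, 12, 12, 12, 12, 6, 6, 11, 11, 11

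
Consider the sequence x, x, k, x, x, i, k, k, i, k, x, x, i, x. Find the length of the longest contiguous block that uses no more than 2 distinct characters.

5

add x: window [x] (1 distinct), len 1
add x: window [x, x] (1 distinct), len 2
add k: window [x, x, k] (2 distinct), len 3
add x: window [x, x, k, x] (2 distinct), len 4
add x: window [x, x, k, x, x] (2 distinct), len 5
add i: window [x, x, i] (2 distinct), len 3
add k: window [i, k] (2 distinct), len 2
add k: window [i, k, k] (2 distinct), len 3
add i: window [i, k, k, i] (2 distinct), len 4
add k: window [i, k, k, i, k] (2 distinct), len 5
add x: window [k, x] (2 distinct), len 2
add x: window [k, x, x] (2 distinct), len 3
add i: window [x, x, i] (2 distinct), len 3
add x: window [x, x, i, x] (2 distinct), len 4
Longest length with ≤2 distinct: 5.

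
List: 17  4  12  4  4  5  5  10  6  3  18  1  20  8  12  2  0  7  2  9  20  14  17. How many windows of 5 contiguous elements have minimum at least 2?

(17, 4, 12, 4, 4) → min 4  ≥ 2 ✓
(4, 12, 4, 4, 5) → min 4  ≥ 2 ✓
(12, 4, 4, 5, 5) → min 4  ≥ 2 ✓
(4, 4, 5, 5, 10) → min 4  ≥ 2 ✓
(4, 5, 5, 10, 6) → min 4  ≥ 2 ✓
(5, 5, 10, 6, 3) → min 3  ≥ 2 ✓
(5, 10, 6, 3, 18) → min 3  ≥ 2 ✓
(10, 6, 3, 18, 1) → min 1
(6, 3, 18, 1, 20) → min 1
(3, 18, 1, 20, 8) → min 1
(18, 1, 20, 8, 12) → min 1
(1, 20, 8, 12, 2) → min 1
(20, 8, 12, 2, 0) → min 0
(8, 12, 2, 0, 7) → min 0
(12, 2, 0, 7, 2) → min 0
(2, 0, 7, 2, 9) → min 0
(0, 7, 2, 9, 20) → min 0
(7, 2, 9, 20, 14) → min 2  ≥ 2 ✓
(2, 9, 20, 14, 17) → min 2  ≥ 2 ✓
9 windows satisfy the condition.

9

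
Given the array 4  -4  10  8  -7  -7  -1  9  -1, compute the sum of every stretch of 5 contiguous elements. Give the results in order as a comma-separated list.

(4, -4, 10, 8, -7) → sum 11
(-4, 10, 8, -7, -7) → sum 0
(10, 8, -7, -7, -1) → sum 3
(8, -7, -7, -1, 9) → sum 2
(-7, -7, -1, 9, -1) → sum -7

11, 0, 3, 2, -7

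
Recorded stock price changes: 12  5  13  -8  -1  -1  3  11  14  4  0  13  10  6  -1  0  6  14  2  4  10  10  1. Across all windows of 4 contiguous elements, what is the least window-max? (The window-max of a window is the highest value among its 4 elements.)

3

[12, 5, 13, -8] → max 13
[5, 13, -8, -1] → max 13
[13, -8, -1, -1] → max 13
[-8, -1, -1, 3] → max 3
[-1, -1, 3, 11] → max 11
[-1, 3, 11, 14] → max 14
[3, 11, 14, 4] → max 14
[11, 14, 4, 0] → max 14
[14, 4, 0, 13] → max 14
[4, 0, 13, 10] → max 13
[0, 13, 10, 6] → max 13
[13, 10, 6, -1] → max 13
[10, 6, -1, 0] → max 10
[6, -1, 0, 6] → max 6
[-1, 0, 6, 14] → max 14
[0, 6, 14, 2] → max 14
[6, 14, 2, 4] → max 14
[14, 2, 4, 10] → max 14
[2, 4, 10, 10] → max 10
[4, 10, 10, 1] → max 10
Least of these is 3.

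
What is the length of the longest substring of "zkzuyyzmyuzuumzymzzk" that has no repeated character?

4

[z] len 1
[z, k] len 2
[k, z] len 2
[k, z, u] len 3
[k, z, u, y] len 4
[y] len 1
[y, z] len 2
[y, z, m] len 3
[z, m, y] len 3
[z, m, y, u] len 4
[m, y, u, z] len 4
[z, u] len 2
[u] len 1
[u, m] len 2
[u, m, z] len 3
[u, m, z, y] len 4
[z, y, m] len 3
[y, m, z] len 3
[z] len 1
[z, k] len 2
Longest all-distinct length: 4.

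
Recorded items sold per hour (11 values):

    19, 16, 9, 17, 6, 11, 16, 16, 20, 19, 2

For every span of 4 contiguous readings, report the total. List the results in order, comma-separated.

61, 48, 43, 50, 49, 63, 71, 57

Sliding a size-4 window across the 11 values:
19 16 9 17 → sum 61
16 9 17 6 → sum 48
9 17 6 11 → sum 43
17 6 11 16 → sum 50
6 11 16 16 → sum 49
11 16 16 20 → sum 63
16 16 20 19 → sum 71
16 20 19 2 → sum 57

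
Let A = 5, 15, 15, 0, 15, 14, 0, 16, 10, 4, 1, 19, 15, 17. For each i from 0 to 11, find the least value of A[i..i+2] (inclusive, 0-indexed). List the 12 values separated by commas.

5, 0, 0, 0, 0, 0, 0, 4, 1, 1, 1, 15

[5, 15, 15] → min 5
[15, 15, 0] → min 0
[15, 0, 15] → min 0
[0, 15, 14] → min 0
[15, 14, 0] → min 0
[14, 0, 16] → min 0
[0, 16, 10] → min 0
[16, 10, 4] → min 4
[10, 4, 1] → min 1
[4, 1, 19] → min 1
[1, 19, 15] → min 1
[19, 15, 17] → min 15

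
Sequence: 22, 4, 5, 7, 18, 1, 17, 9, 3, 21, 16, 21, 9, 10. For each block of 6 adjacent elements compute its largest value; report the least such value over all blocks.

[22, 4, 5, 7, 18, 1] → max 22
[4, 5, 7, 18, 1, 17] → max 18
[5, 7, 18, 1, 17, 9] → max 18
[7, 18, 1, 17, 9, 3] → max 18
[18, 1, 17, 9, 3, 21] → max 21
[1, 17, 9, 3, 21, 16] → max 21
[17, 9, 3, 21, 16, 21] → max 21
[9, 3, 21, 16, 21, 9] → max 21
[3, 21, 16, 21, 9, 10] → max 21
Least of these is 18.

18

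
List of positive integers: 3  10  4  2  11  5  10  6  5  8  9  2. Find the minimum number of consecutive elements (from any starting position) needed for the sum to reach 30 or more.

add 3: running sum 3 < 30
add 10: running sum 13 < 30
add 4: running sum 17 < 30
add 2: running sum 19 < 30
end 4: [3, 10, 4, 2, 11] sum 30, len 5
end 5: [10, 4, 2, 11, 5] sum 32, len 5
end 6: [4, 2, 11, 5, 10] sum 32, len 5
end 7: [11, 5, 10, 6] sum 32, len 4
end 8: [11, 5, 10, 6, 5] sum 37, len 5
end 9: [5, 10, 6, 5, 8] sum 34, len 5
end 10: [10, 6, 5, 8, 9] sum 38, len 5
end 11: [6, 5, 8, 9, 2] sum 30, len 5
Shortest qualifying length: 4.

4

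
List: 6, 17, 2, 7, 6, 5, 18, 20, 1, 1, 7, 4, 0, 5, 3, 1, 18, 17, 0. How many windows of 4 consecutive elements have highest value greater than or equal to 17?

(6, 17, 2, 7) → max 17  ≥ 17 ✓
(17, 2, 7, 6) → max 17  ≥ 17 ✓
(2, 7, 6, 5) → max 7
(7, 6, 5, 18) → max 18  ≥ 17 ✓
(6, 5, 18, 20) → max 20  ≥ 17 ✓
(5, 18, 20, 1) → max 20  ≥ 17 ✓
(18, 20, 1, 1) → max 20  ≥ 17 ✓
(20, 1, 1, 7) → max 20  ≥ 17 ✓
(1, 1, 7, 4) → max 7
(1, 7, 4, 0) → max 7
(7, 4, 0, 5) → max 7
(4, 0, 5, 3) → max 5
(0, 5, 3, 1) → max 5
(5, 3, 1, 18) → max 18  ≥ 17 ✓
(3, 1, 18, 17) → max 18  ≥ 17 ✓
(1, 18, 17, 0) → max 18  ≥ 17 ✓
10 windows satisfy the condition.

10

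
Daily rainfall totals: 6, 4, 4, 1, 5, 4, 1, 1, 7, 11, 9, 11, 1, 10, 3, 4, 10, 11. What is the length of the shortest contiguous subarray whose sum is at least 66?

add 6: running sum 6 < 66
add 4: running sum 10 < 66
add 4: running sum 14 < 66
add 1: running sum 15 < 66
add 5: running sum 20 < 66
add 4: running sum 24 < 66
add 1: running sum 25 < 66
add 1: running sum 26 < 66
add 7: running sum 33 < 66
add 11: running sum 44 < 66
add 9: running sum 53 < 66
add 11: running sum 64 < 66
add 1: running sum 65 < 66
add 10: shortest ending here [4, 4, 1, 5, 4, 1, 1, 7, 11, 9, 11, 1, 10] sum 69, len 13
add 3: shortest ending here [4, 1, 5, 4, 1, 1, 7, 11, 9, 11, 1, 10, 3] sum 68, len 13
add 4: shortest ending here [5, 4, 1, 1, 7, 11, 9, 11, 1, 10, 3, 4] sum 67, len 12
add 10: shortest ending here [7, 11, 9, 11, 1, 10, 3, 4, 10] sum 66, len 9
add 11: shortest ending here [11, 9, 11, 1, 10, 3, 4, 10, 11] sum 70, len 9
Shortest qualifying length: 9.

9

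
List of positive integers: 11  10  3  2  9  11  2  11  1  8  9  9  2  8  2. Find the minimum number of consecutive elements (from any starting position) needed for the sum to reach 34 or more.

5

add 11: running sum 11 < 34
add 10: running sum 21 < 34
add 3: running sum 24 < 34
add 2: running sum 26 < 34
add 9: shortest ending here [11, 10, 3, 2, 9] sum 35, len 5
add 11: shortest ending here [10, 3, 2, 9, 11] sum 35, len 5
add 2: shortest ending here [10, 3, 2, 9, 11, 2] sum 37, len 6
add 11: shortest ending here [2, 9, 11, 2, 11] sum 35, len 5
add 1: shortest ending here [9, 11, 2, 11, 1] sum 34, len 5
add 8: shortest ending here [9, 11, 2, 11, 1, 8] sum 42, len 6
add 9: shortest ending here [11, 2, 11, 1, 8, 9] sum 42, len 6
add 9: shortest ending here [11, 1, 8, 9, 9] sum 38, len 5
add 2: shortest ending here [11, 1, 8, 9, 9, 2] sum 40, len 6
add 8: shortest ending here [8, 9, 9, 2, 8] sum 36, len 5
add 2: shortest ending here [8, 9, 9, 2, 8, 2] sum 38, len 6
Shortest qualifying length: 5.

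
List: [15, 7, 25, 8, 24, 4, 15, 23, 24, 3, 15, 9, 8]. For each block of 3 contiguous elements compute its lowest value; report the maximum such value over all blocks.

[15, 7, 25] → min 7
[7, 25, 8] → min 7
[25, 8, 24] → min 8
[8, 24, 4] → min 4
[24, 4, 15] → min 4
[4, 15, 23] → min 4
[15, 23, 24] → min 15
[23, 24, 3] → min 3
[24, 3, 15] → min 3
[3, 15, 9] → min 3
[15, 9, 8] → min 8
Maximum of these is 15.

15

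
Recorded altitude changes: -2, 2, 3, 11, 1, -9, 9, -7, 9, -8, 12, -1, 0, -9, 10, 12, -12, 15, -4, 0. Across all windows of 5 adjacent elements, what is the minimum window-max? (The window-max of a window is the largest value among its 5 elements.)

-2 2 3 11 1 → max 11
2 3 11 1 -9 → max 11
3 11 1 -9 9 → max 11
11 1 -9 9 -7 → max 11
1 -9 9 -7 9 → max 9
-9 9 -7 9 -8 → max 9
9 -7 9 -8 12 → max 12
-7 9 -8 12 -1 → max 12
9 -8 12 -1 0 → max 12
-8 12 -1 0 -9 → max 12
12 -1 0 -9 10 → max 12
-1 0 -9 10 12 → max 12
0 -9 10 12 -12 → max 12
-9 10 12 -12 15 → max 15
10 12 -12 15 -4 → max 15
12 -12 15 -4 0 → max 15
Minimum of these is 9.

9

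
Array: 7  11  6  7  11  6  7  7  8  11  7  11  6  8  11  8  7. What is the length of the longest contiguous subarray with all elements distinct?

4

[7] len 1
[7, 11] len 2
[7, 11, 6] len 3
[11, 6, 7] len 3
[6, 7, 11] len 3
[7, 11, 6] len 3
[11, 6, 7] len 3
[7] len 1
[7, 8] len 2
[7, 8, 11] len 3
[8, 11, 7] len 3
[7, 11] len 2
[7, 11, 6] len 3
[7, 11, 6, 8] len 4
[6, 8, 11] len 3
[11, 8] len 2
[11, 8, 7] len 3
Longest all-distinct length: 4.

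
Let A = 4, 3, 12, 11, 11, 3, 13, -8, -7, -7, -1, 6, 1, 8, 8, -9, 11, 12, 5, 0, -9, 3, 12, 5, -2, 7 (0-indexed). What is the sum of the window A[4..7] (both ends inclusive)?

19

Elements at indices 4..7: 11, 3, 13, -8
sum(11, 3, 13, -8) = 19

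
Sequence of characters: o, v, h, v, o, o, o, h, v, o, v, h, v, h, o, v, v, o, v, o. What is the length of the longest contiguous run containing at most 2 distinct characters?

add o: window [o] (1 distinct), len 1
add v: window [o, v] (2 distinct), len 2
add h: window [v, h] (2 distinct), len 2
add v: window [v, h, v] (2 distinct), len 3
add o: window [v, o] (2 distinct), len 2
add o: window [v, o, o] (2 distinct), len 3
add o: window [v, o, o, o] (2 distinct), len 4
add h: window [o, o, o, h] (2 distinct), len 4
add v: window [h, v] (2 distinct), len 2
add o: window [v, o] (2 distinct), len 2
add v: window [v, o, v] (2 distinct), len 3
add h: window [v, h] (2 distinct), len 2
add v: window [v, h, v] (2 distinct), len 3
add h: window [v, h, v, h] (2 distinct), len 4
add o: window [h, o] (2 distinct), len 2
add v: window [o, v] (2 distinct), len 2
add v: window [o, v, v] (2 distinct), len 3
add o: window [o, v, v, o] (2 distinct), len 4
add v: window [o, v, v, o, v] (2 distinct), len 5
add o: window [o, v, v, o, v, o] (2 distinct), len 6
Longest length with ≤2 distinct: 6.

6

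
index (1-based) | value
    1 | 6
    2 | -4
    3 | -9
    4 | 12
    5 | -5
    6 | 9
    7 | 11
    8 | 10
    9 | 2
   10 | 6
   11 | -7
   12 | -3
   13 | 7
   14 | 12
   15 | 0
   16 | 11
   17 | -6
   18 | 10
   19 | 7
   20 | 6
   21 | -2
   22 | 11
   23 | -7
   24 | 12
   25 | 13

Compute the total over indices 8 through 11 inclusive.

11

Elements at indices 8..11: 10, 2, 6, -7
sum(10, 2, 6, -7) = 11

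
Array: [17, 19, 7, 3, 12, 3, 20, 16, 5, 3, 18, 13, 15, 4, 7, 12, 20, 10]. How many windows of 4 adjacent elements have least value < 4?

17 19 7 3 → min 3  < 4 ✓
19 7 3 12 → min 3  < 4 ✓
7 3 12 3 → min 3  < 4 ✓
3 12 3 20 → min 3  < 4 ✓
12 3 20 16 → min 3  < 4 ✓
3 20 16 5 → min 3  < 4 ✓
20 16 5 3 → min 3  < 4 ✓
16 5 3 18 → min 3  < 4 ✓
5 3 18 13 → min 3  < 4 ✓
3 18 13 15 → min 3  < 4 ✓
18 13 15 4 → min 4
13 15 4 7 → min 4
15 4 7 12 → min 4
4 7 12 20 → min 4
7 12 20 10 → min 7
10 windows satisfy the condition.

10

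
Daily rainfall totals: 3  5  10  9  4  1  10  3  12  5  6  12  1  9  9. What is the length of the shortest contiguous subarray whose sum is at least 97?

Extend right; whenever the sum reaches 97, record the length and shrink from the left:
add 3: running sum 3 < 97
add 5: running sum 8 < 97
add 10: running sum 18 < 97
add 9: running sum 27 < 97
add 4: running sum 31 < 97
add 1: running sum 32 < 97
add 10: running sum 42 < 97
add 3: running sum 45 < 97
add 12: running sum 57 < 97
add 5: running sum 62 < 97
add 6: running sum 68 < 97
add 12: running sum 80 < 97
add 1: running sum 81 < 97
add 9: running sum 90 < 97
end 14: [3, 5, 10, 9, 4, 1, 10, 3, 12, 5, 6, 12, 1, 9, 9] sum 99, len 15
Shortest qualifying length: 15.

15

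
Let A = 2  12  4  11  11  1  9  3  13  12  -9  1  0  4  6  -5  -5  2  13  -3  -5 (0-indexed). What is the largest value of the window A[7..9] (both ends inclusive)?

13

Elements at indices 7..9: 3, 13, 12
max(3, 13, 12) = 13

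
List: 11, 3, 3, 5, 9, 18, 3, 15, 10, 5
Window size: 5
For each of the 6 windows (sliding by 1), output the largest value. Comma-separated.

11 3 3 5 9 → max 11
3 3 5 9 18 → max 18
3 5 9 18 3 → max 18
5 9 18 3 15 → max 18
9 18 3 15 10 → max 18
18 3 15 10 5 → max 18

11, 18, 18, 18, 18, 18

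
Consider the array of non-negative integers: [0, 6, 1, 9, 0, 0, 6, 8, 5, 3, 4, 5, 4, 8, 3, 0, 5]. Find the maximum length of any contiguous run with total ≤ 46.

Extend to the right; shrink from the left whenever the sum exceeds 46:
[0] sum 0 len 1
[0, 6] sum 6 len 2
[0, 6, 1] sum 7 len 3
[0, 6, 1, 9] sum 16 len 4
[0, 6, 1, 9, 0] sum 16 len 5
[0, 6, 1, 9, 0, 0] sum 16 len 6
[0, 6, 1, 9, 0, 0, 6] sum 22 len 7
[0, 6, 1, 9, 0, 0, 6, 8] sum 30 len 8
[0, 6, 1, 9, 0, 0, 6, 8, 5] sum 35 len 9
[0, 6, 1, 9, 0, 0, 6, 8, 5, 3] sum 38 len 10
[0, 6, 1, 9, 0, 0, 6, 8, 5, 3, 4] sum 42 len 11
[1, 9, 0, 0, 6, 8, 5, 3, 4, 5] sum 41 len 10
[1, 9, 0, 0, 6, 8, 5, 3, 4, 5, 4] sum 45 len 11
[0, 0, 6, 8, 5, 3, 4, 5, 4, 8] sum 43 len 10
[0, 0, 6, 8, 5, 3, 4, 5, 4, 8, 3] sum 46 len 11
[0, 0, 6, 8, 5, 3, 4, 5, 4, 8, 3, 0] sum 46 len 12
[8, 5, 3, 4, 5, 4, 8, 3, 0, 5] sum 45 len 10
Longest length seen: 12.

12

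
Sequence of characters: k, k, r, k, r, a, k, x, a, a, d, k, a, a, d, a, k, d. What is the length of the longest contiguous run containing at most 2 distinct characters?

[k] 1 distinct, len 1
[k, k] 1 distinct, len 2
[k, k, r] 2 distinct, len 3
[k, k, r, k] 2 distinct, len 4
[k, k, r, k, r] 2 distinct, len 5
[r, a] 2 distinct, len 2
[a, k] 2 distinct, len 2
[k, x] 2 distinct, len 2
[x, a] 2 distinct, len 2
[x, a, a] 2 distinct, len 3
[a, a, d] 2 distinct, len 3
[d, k] 2 distinct, len 2
[k, a] 2 distinct, len 2
[k, a, a] 2 distinct, len 3
[a, a, d] 2 distinct, len 3
[a, a, d, a] 2 distinct, len 4
[a, k] 2 distinct, len 2
[k, d] 2 distinct, len 2
Longest length with ≤2 distinct: 5.

5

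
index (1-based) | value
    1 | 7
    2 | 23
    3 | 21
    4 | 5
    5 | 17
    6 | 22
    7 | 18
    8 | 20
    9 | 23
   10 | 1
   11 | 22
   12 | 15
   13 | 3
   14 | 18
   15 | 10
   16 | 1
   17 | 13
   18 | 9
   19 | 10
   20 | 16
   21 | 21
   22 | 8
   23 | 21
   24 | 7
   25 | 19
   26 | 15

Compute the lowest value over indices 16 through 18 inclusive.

1

Elements at indices 16..18: 1, 13, 9
min(1, 13, 9) = 1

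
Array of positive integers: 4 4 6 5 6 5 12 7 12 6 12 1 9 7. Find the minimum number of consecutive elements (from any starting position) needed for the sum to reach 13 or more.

add 4: running sum 4 < 13
add 4: running sum 8 < 13
end 2: [4, 4, 6] sum 14, len 3
end 3: [4, 6, 5] sum 15, len 3
end 4: [6, 5, 6] sum 17, len 3
end 5: [5, 6, 5] sum 16, len 3
end 6: [5, 12] sum 17, len 2
end 7: [12, 7] sum 19, len 2
end 8: [7, 12] sum 19, len 2
end 9: [12, 6] sum 18, len 2
end 10: [6, 12] sum 18, len 2
end 11: [12, 1] sum 13, len 2
end 12: [12, 1, 9] sum 22, len 3
end 13: [9, 7] sum 16, len 2
Shortest qualifying length: 2.

2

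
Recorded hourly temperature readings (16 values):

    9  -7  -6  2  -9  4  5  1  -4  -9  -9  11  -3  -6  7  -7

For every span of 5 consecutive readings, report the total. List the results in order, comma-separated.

-11, -16, -4, 3, -3, -3, -16, -10, -14, -16, 0, 2

Sliding a size-5 window across the 16 values:
(9, -7, -6, 2, -9) → sum -11
(-7, -6, 2, -9, 4) → sum -16
(-6, 2, -9, 4, 5) → sum -4
(2, -9, 4, 5, 1) → sum 3
(-9, 4, 5, 1, -4) → sum -3
(4, 5, 1, -4, -9) → sum -3
(5, 1, -4, -9, -9) → sum -16
(1, -4, -9, -9, 11) → sum -10
(-4, -9, -9, 11, -3) → sum -14
(-9, -9, 11, -3, -6) → sum -16
(-9, 11, -3, -6, 7) → sum 0
(11, -3, -6, 7, -7) → sum 2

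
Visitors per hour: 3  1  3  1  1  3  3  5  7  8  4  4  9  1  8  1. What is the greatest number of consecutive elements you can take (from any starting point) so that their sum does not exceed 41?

11

Extend to the right; shrink from the left whenever the sum exceeds 41:
add 3: [3] sum 3, len 1
add 1: [3, 1] sum 4, len 2
add 3: [3, 1, 3] sum 7, len 3
add 1: [3, 1, 3, 1] sum 8, len 4
add 1: [3, 1, 3, 1, 1] sum 9, len 5
add 3: [3, 1, 3, 1, 1, 3] sum 12, len 6
add 3: [3, 1, 3, 1, 1, 3, 3] sum 15, len 7
add 5: [3, 1, 3, 1, 1, 3, 3, 5] sum 20, len 8
add 7: [3, 1, 3, 1, 1, 3, 3, 5, 7] sum 27, len 9
add 8: [3, 1, 3, 1, 1, 3, 3, 5, 7, 8] sum 35, len 10
add 4: [3, 1, 3, 1, 1, 3, 3, 5, 7, 8, 4] sum 39, len 11
add 4: [1, 3, 1, 1, 3, 3, 5, 7, 8, 4, 4] sum 40, len 11
add 9: [3, 5, 7, 8, 4, 4, 9] sum 40, len 7
add 1: [3, 5, 7, 8, 4, 4, 9, 1] sum 41, len 8
add 8: [7, 8, 4, 4, 9, 1, 8] sum 41, len 7
add 1: [8, 4, 4, 9, 1, 8, 1] sum 35, len 7
Longest length seen: 11.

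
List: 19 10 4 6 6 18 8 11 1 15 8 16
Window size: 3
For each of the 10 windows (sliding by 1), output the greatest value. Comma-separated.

(19, 10, 4) → max 19
(10, 4, 6) → max 10
(4, 6, 6) → max 6
(6, 6, 18) → max 18
(6, 18, 8) → max 18
(18, 8, 11) → max 18
(8, 11, 1) → max 11
(11, 1, 15) → max 15
(1, 15, 8) → max 15
(15, 8, 16) → max 16

19, 10, 6, 18, 18, 18, 11, 15, 15, 16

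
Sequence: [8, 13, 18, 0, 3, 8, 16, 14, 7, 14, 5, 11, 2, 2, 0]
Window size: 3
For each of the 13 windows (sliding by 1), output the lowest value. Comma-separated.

[8, 13, 18] → min 8
[13, 18, 0] → min 0
[18, 0, 3] → min 0
[0, 3, 8] → min 0
[3, 8, 16] → min 3
[8, 16, 14] → min 8
[16, 14, 7] → min 7
[14, 7, 14] → min 7
[7, 14, 5] → min 5
[14, 5, 11] → min 5
[5, 11, 2] → min 2
[11, 2, 2] → min 2
[2, 2, 0] → min 0

8, 0, 0, 0, 3, 8, 7, 7, 5, 5, 2, 2, 0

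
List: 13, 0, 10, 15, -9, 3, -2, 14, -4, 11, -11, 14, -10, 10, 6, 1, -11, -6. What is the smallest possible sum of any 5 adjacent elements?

-4

Each size-5 window and its sum:
(13, 0, 10, 15, -9) → sum 29
(0, 10, 15, -9, 3) → sum 19
(10, 15, -9, 3, -2) → sum 17
(15, -9, 3, -2, 14) → sum 21
(-9, 3, -2, 14, -4) → sum 2
(3, -2, 14, -4, 11) → sum 22
(-2, 14, -4, 11, -11) → sum 8
(14, -4, 11, -11, 14) → sum 24
(-4, 11, -11, 14, -10) → sum 0
(11, -11, 14, -10, 10) → sum 14
(-11, 14, -10, 10, 6) → sum 9
(14, -10, 10, 6, 1) → sum 21
(-10, 10, 6, 1, -11) → sum -4
(10, 6, 1, -11, -6) → sum 0
Smallest of these is -4.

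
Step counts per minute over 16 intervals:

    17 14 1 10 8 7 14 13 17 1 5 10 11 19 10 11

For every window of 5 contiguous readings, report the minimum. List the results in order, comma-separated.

1, 1, 1, 7, 7, 1, 1, 1, 1, 1, 5, 10

[17, 14, 1, 10, 8] → min 1
[14, 1, 10, 8, 7] → min 1
[1, 10, 8, 7, 14] → min 1
[10, 8, 7, 14, 13] → min 7
[8, 7, 14, 13, 17] → min 7
[7, 14, 13, 17, 1] → min 1
[14, 13, 17, 1, 5] → min 1
[13, 17, 1, 5, 10] → min 1
[17, 1, 5, 10, 11] → min 1
[1, 5, 10, 11, 19] → min 1
[5, 10, 11, 19, 10] → min 5
[10, 11, 19, 10, 11] → min 10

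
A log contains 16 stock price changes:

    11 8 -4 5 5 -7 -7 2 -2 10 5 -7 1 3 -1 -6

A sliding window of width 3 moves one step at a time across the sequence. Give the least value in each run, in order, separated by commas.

Sliding a size-3 window across the 16 values:
(11, 8, -4) → min -4
(8, -4, 5) → min -4
(-4, 5, 5) → min -4
(5, 5, -7) → min -7
(5, -7, -7) → min -7
(-7, -7, 2) → min -7
(-7, 2, -2) → min -7
(2, -2, 10) → min -2
(-2, 10, 5) → min -2
(10, 5, -7) → min -7
(5, -7, 1) → min -7
(-7, 1, 3) → min -7
(1, 3, -1) → min -1
(3, -1, -6) → min -6

-4, -4, -4, -7, -7, -7, -7, -2, -2, -7, -7, -7, -1, -6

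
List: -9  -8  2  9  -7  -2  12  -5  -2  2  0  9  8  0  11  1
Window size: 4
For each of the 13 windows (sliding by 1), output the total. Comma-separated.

-6, -4, 2, 12, -2, 3, 7, -5, 9, 19, 17, 28, 20

-9 -8 2 9 → sum -6
-8 2 9 -7 → sum -4
2 9 -7 -2 → sum 2
9 -7 -2 12 → sum 12
-7 -2 12 -5 → sum -2
-2 12 -5 -2 → sum 3
12 -5 -2 2 → sum 7
-5 -2 2 0 → sum -5
-2 2 0 9 → sum 9
2 0 9 8 → sum 19
0 9 8 0 → sum 17
9 8 0 11 → sum 28
8 0 11 1 → sum 20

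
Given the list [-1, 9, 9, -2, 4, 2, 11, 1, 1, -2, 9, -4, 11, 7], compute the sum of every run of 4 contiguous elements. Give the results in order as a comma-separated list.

15, 20, 13, 15, 18, 15, 11, 9, 4, 14, 23

[-1, 9, 9, -2] → sum 15
[9, 9, -2, 4] → sum 20
[9, -2, 4, 2] → sum 13
[-2, 4, 2, 11] → sum 15
[4, 2, 11, 1] → sum 18
[2, 11, 1, 1] → sum 15
[11, 1, 1, -2] → sum 11
[1, 1, -2, 9] → sum 9
[1, -2, 9, -4] → sum 4
[-2, 9, -4, 11] → sum 14
[9, -4, 11, 7] → sum 23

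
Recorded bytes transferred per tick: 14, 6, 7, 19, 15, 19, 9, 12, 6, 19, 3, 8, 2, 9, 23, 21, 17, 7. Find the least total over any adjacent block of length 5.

38

[14, 6, 7, 19, 15] → sum 61
[6, 7, 19, 15, 19] → sum 66
[7, 19, 15, 19, 9] → sum 69
[19, 15, 19, 9, 12] → sum 74
[15, 19, 9, 12, 6] → sum 61
[19, 9, 12, 6, 19] → sum 65
[9, 12, 6, 19, 3] → sum 49
[12, 6, 19, 3, 8] → sum 48
[6, 19, 3, 8, 2] → sum 38
[19, 3, 8, 2, 9] → sum 41
[3, 8, 2, 9, 23] → sum 45
[8, 2, 9, 23, 21] → sum 63
[2, 9, 23, 21, 17] → sum 72
[9, 23, 21, 17, 7] → sum 77
Least of these is 38.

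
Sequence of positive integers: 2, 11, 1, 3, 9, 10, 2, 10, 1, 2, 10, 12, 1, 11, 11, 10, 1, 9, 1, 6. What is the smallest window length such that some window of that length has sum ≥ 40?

5

add 2: running sum 2 < 40
add 11: running sum 13 < 40
add 1: running sum 14 < 40
add 3: running sum 17 < 40
add 9: running sum 26 < 40
add 10: running sum 36 < 40
add 2: running sum 38 < 40
add 10: shortest ending here [11, 1, 3, 9, 10, 2, 10] sum 46, len 7
add 1: shortest ending here [11, 1, 3, 9, 10, 2, 10, 1] sum 47, len 8
add 2: shortest ending here [11, 1, 3, 9, 10, 2, 10, 1, 2] sum 49, len 9
add 10: shortest ending here [9, 10, 2, 10, 1, 2, 10] sum 44, len 7
add 12: shortest ending here [10, 2, 10, 1, 2, 10, 12] sum 47, len 7
add 1: shortest ending here [10, 2, 10, 1, 2, 10, 12, 1] sum 48, len 8
add 11: shortest ending here [10, 1, 2, 10, 12, 1, 11] sum 47, len 7
add 11: shortest ending here [10, 12, 1, 11, 11] sum 45, len 5
add 10: shortest ending here [12, 1, 11, 11, 10] sum 45, len 5
add 1: shortest ending here [12, 1, 11, 11, 10, 1] sum 46, len 6
add 9: shortest ending here [11, 11, 10, 1, 9] sum 42, len 5
add 1: shortest ending here [11, 11, 10, 1, 9, 1] sum 43, len 6
add 6: shortest ending here [11, 11, 10, 1, 9, 1, 6] sum 49, len 7
Shortest qualifying length: 5.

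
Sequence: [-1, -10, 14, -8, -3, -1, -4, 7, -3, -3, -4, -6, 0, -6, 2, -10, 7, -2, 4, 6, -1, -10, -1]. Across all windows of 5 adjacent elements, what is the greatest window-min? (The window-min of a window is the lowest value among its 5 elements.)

(-1, -10, 14, -8, -3) → min -10
(-10, 14, -8, -3, -1) → min -10
(14, -8, -3, -1, -4) → min -8
(-8, -3, -1, -4, 7) → min -8
(-3, -1, -4, 7, -3) → min -4
(-1, -4, 7, -3, -3) → min -4
(-4, 7, -3, -3, -4) → min -4
(7, -3, -3, -4, -6) → min -6
(-3, -3, -4, -6, 0) → min -6
(-3, -4, -6, 0, -6) → min -6
(-4, -6, 0, -6, 2) → min -6
(-6, 0, -6, 2, -10) → min -10
(0, -6, 2, -10, 7) → min -10
(-6, 2, -10, 7, -2) → min -10
(2, -10, 7, -2, 4) → min -10
(-10, 7, -2, 4, 6) → min -10
(7, -2, 4, 6, -1) → min -2
(-2, 4, 6, -1, -10) → min -10
(4, 6, -1, -10, -1) → min -10
Greatest of these is -2.

-2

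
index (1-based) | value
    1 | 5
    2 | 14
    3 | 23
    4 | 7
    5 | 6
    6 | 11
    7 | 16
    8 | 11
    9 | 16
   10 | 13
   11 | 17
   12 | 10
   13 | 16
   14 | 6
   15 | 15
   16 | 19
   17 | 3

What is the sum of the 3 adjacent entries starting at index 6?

38

Elements at indices 6..8: 11, 16, 11
sum(11, 16, 11) = 38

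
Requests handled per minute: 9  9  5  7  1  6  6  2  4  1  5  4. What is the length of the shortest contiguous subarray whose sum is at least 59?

12

Extend right; whenever the sum reaches 59, record the length and shrink from the left:
add 9: running sum 9 < 59
add 9: running sum 18 < 59
add 5: running sum 23 < 59
add 7: running sum 30 < 59
add 1: running sum 31 < 59
add 6: running sum 37 < 59
add 6: running sum 43 < 59
add 2: running sum 45 < 59
add 4: running sum 49 < 59
add 1: running sum 50 < 59
add 5: running sum 55 < 59
end 11: [9, 9, 5, 7, 1, 6, 6, 2, 4, 1, 5, 4] sum 59, len 12
Shortest qualifying length: 12.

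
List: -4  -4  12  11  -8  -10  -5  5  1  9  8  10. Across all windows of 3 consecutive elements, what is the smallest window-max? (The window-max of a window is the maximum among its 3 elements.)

Window maxs for each of the 10 positions:
(-4, -4, 12) → max 12
(-4, 12, 11) → max 12
(12, 11, -8) → max 12
(11, -8, -10) → max 11
(-8, -10, -5) → max -5
(-10, -5, 5) → max 5
(-5, 5, 1) → max 5
(5, 1, 9) → max 9
(1, 9, 8) → max 9
(9, 8, 10) → max 10
Smallest of these is -5.

-5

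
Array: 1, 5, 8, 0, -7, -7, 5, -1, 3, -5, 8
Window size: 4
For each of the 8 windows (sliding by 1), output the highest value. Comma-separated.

1 5 8 0 → max 8
5 8 0 -7 → max 8
8 0 -7 -7 → max 8
0 -7 -7 5 → max 5
-7 -7 5 -1 → max 5
-7 5 -1 3 → max 5
5 -1 3 -5 → max 5
-1 3 -5 8 → max 8

8, 8, 8, 5, 5, 5, 5, 8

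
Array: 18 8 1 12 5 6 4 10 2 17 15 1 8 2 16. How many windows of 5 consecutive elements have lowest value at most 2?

[18, 8, 1, 12, 5] → min 1  ≤ 2 ✓
[8, 1, 12, 5, 6] → min 1  ≤ 2 ✓
[1, 12, 5, 6, 4] → min 1  ≤ 2 ✓
[12, 5, 6, 4, 10] → min 4
[5, 6, 4, 10, 2] → min 2  ≤ 2 ✓
[6, 4, 10, 2, 17] → min 2  ≤ 2 ✓
[4, 10, 2, 17, 15] → min 2  ≤ 2 ✓
[10, 2, 17, 15, 1] → min 1  ≤ 2 ✓
[2, 17, 15, 1, 8] → min 1  ≤ 2 ✓
[17, 15, 1, 8, 2] → min 1  ≤ 2 ✓
[15, 1, 8, 2, 16] → min 1  ≤ 2 ✓
10 windows satisfy the condition.

10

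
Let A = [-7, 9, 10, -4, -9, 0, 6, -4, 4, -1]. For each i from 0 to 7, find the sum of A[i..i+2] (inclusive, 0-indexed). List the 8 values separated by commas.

12, 15, -3, -13, -3, 2, 6, -1

(-7, 9, 10) → sum 12
(9, 10, -4) → sum 15
(10, -4, -9) → sum -3
(-4, -9, 0) → sum -13
(-9, 0, 6) → sum -3
(0, 6, -4) → sum 2
(6, -4, 4) → sum 6
(-4, 4, -1) → sum -1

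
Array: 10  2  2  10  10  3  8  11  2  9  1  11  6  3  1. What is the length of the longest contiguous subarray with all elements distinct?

7

add 10: [10] len 1
add 2: [10, 2] len 2
add 2 (repeat 2, move left end past it): [2] len 1
add 10: [2, 10] len 2
add 10 (repeat 10, move left end past it): [10] len 1
add 3: [10, 3] len 2
add 8: [10, 3, 8] len 3
add 11: [10, 3, 8, 11] len 4
add 2: [10, 3, 8, 11, 2] len 5
add 9: [10, 3, 8, 11, 2, 9] len 6
add 1: [10, 3, 8, 11, 2, 9, 1] len 7
add 11 (repeat 11, move left end past it): [2, 9, 1, 11] len 4
add 6: [2, 9, 1, 11, 6] len 5
add 3: [2, 9, 1, 11, 6, 3] len 6
add 1 (repeat 1, move left end past it): [11, 6, 3, 1] len 4
Longest all-distinct length: 7.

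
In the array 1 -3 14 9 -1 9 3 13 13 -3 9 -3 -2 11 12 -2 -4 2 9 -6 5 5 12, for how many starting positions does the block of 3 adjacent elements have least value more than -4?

(1, -3, 14) → min -3  > -4 ✓
(-3, 14, 9) → min -3  > -4 ✓
(14, 9, -1) → min -1  > -4 ✓
(9, -1, 9) → min -1  > -4 ✓
(-1, 9, 3) → min -1  > -4 ✓
(9, 3, 13) → min 3  > -4 ✓
(3, 13, 13) → min 3  > -4 ✓
(13, 13, -3) → min -3  > -4 ✓
(13, -3, 9) → min -3  > -4 ✓
(-3, 9, -3) → min -3  > -4 ✓
(9, -3, -2) → min -3  > -4 ✓
(-3, -2, 11) → min -3  > -4 ✓
(-2, 11, 12) → min -2  > -4 ✓
(11, 12, -2) → min -2  > -4 ✓
(12, -2, -4) → min -4
(-2, -4, 2) → min -4
(-4, 2, 9) → min -4
(2, 9, -6) → min -6
(9, -6, 5) → min -6
(-6, 5, 5) → min -6
(5, 5, 12) → min 5  > -4 ✓
15 windows satisfy the condition.

15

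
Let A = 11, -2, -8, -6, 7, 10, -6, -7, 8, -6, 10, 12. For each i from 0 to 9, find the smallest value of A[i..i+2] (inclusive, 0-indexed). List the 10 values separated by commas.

Sliding a size-3 window across the 12 values:
[11, -2, -8] → min -8
[-2, -8, -6] → min -8
[-8, -6, 7] → min -8
[-6, 7, 10] → min -6
[7, 10, -6] → min -6
[10, -6, -7] → min -7
[-6, -7, 8] → min -7
[-7, 8, -6] → min -7
[8, -6, 10] → min -6
[-6, 10, 12] → min -6

-8, -8, -8, -6, -6, -7, -7, -7, -6, -6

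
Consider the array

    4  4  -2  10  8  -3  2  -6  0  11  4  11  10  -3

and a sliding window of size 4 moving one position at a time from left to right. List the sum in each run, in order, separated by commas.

[4, 4, -2, 10] → sum 16
[4, -2, 10, 8] → sum 20
[-2, 10, 8, -3] → sum 13
[10, 8, -3, 2] → sum 17
[8, -3, 2, -6] → sum 1
[-3, 2, -6, 0] → sum -7
[2, -6, 0, 11] → sum 7
[-6, 0, 11, 4] → sum 9
[0, 11, 4, 11] → sum 26
[11, 4, 11, 10] → sum 36
[4, 11, 10, -3] → sum 22

16, 20, 13, 17, 1, -7, 7, 9, 26, 36, 22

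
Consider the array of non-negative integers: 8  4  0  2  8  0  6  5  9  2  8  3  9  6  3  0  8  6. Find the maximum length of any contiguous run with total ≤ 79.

17

add 8: [8] sum 8, len 1
add 4: [8, 4] sum 12, len 2
add 0: [8, 4, 0] sum 12, len 3
add 2: [8, 4, 0, 2] sum 14, len 4
add 8: [8, 4, 0, 2, 8] sum 22, len 5
add 0: [8, 4, 0, 2, 8, 0] sum 22, len 6
add 6: [8, 4, 0, 2, 8, 0, 6] sum 28, len 7
add 5: [8, 4, 0, 2, 8, 0, 6, 5] sum 33, len 8
add 9: [8, 4, 0, 2, 8, 0, 6, 5, 9] sum 42, len 9
add 2: [8, 4, 0, 2, 8, 0, 6, 5, 9, 2] sum 44, len 10
add 8: [8, 4, 0, 2, 8, 0, 6, 5, 9, 2, 8] sum 52, len 11
add 3: [8, 4, 0, 2, 8, 0, 6, 5, 9, 2, 8, 3] sum 55, len 12
add 9: [8, 4, 0, 2, 8, 0, 6, 5, 9, 2, 8, 3, 9] sum 64, len 13
add 6: [8, 4, 0, 2, 8, 0, 6, 5, 9, 2, 8, 3, 9, 6] sum 70, len 14
add 3: [8, 4, 0, 2, 8, 0, 6, 5, 9, 2, 8, 3, 9, 6, 3] sum 73, len 15
add 0: [8, 4, 0, 2, 8, 0, 6, 5, 9, 2, 8, 3, 9, 6, 3, 0] sum 73, len 16
add 8: [4, 0, 2, 8, 0, 6, 5, 9, 2, 8, 3, 9, 6, 3, 0, 8] sum 73, len 16
add 6: [4, 0, 2, 8, 0, 6, 5, 9, 2, 8, 3, 9, 6, 3, 0, 8, 6] sum 79, len 17
Longest length seen: 17.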